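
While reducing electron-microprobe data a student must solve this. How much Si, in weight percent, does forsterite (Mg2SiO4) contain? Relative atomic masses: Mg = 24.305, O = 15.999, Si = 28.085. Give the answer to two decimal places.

19.96 weight percent

M(Mg2SiO4) = 140.691 g/mol.
Si contributes 1 × 28.085 = 28.085 g per mole.
28.085/140.691 = 0.1996 → 19.96%.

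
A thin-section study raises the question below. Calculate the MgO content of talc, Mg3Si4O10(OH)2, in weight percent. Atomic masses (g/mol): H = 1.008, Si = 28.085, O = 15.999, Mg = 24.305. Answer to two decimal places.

31.88 wt%

Formula mass = 379.259 g/mol.
3 Mg → 3.0000 mol MgO per formula unit; M(MgO) = 40.304, so MgO mass = 120.912 g.
120.912/379.259 × 100 = 31.88 wt%.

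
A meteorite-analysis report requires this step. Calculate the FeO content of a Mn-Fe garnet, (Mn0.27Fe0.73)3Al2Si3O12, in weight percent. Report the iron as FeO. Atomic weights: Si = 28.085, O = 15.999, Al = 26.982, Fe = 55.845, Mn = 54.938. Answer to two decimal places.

Formula mass = 497.007 g/mol.
2.19 Fe → 2.1900 mol FeO per formula unit; M(FeO) = 71.844, so FeO mass = 157.338 g.
157.338/497.007 × 100 = 31.66 wt%.

31.66 wt%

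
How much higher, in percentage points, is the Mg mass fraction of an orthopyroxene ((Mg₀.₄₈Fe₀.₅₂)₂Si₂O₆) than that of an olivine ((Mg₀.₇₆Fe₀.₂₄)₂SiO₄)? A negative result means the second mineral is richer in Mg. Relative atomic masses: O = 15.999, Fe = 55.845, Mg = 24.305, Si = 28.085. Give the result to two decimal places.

Mg in (Mg₀.₄₈Fe₀.₅₂)₂Si₂O₆: molar mass 233.576 g/mol; 0.96×24.305 = 23.333 g → 9.99 wt%.
Mg in (Mg₀.₇₆Fe₀.₂₄)₂SiO₄: molar mass 155.830 g/mol; 1.52×24.305 = 36.944 g → 23.71 wt%.
Difference = 9.99 − 23.71 = -13.72 percentage points.

-13.72 percentage points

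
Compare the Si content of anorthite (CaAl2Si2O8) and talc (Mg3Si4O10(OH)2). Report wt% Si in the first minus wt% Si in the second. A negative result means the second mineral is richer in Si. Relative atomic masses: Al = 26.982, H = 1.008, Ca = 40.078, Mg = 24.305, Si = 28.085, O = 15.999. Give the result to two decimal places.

Si in CaAl2Si2O8: molar mass 278.204 g/mol; 2×28.085 = 56.170 g → 20.19 wt%.
Si in Mg3Si4O10(OH)2: molar mass 379.259 g/mol; 4×28.085 = 112.340 g → 29.62 wt%.
Difference = 20.19 − 29.62 = -9.43 percentage points.

-9.43 percentage points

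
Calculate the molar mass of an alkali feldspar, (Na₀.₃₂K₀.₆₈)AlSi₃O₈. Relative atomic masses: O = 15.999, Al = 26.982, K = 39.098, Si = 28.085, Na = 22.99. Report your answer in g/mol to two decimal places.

273.17 g/mol

The formula mass is the sum 0.32(22.99) + 0.68(39.098) + 1(26.982) + 3(28.085) + 8(15.999).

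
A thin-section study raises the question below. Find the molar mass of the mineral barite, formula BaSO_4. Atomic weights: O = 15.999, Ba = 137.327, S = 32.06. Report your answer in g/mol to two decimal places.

233.38 g/mol

M = 1×137.327 + 1×32.06 + 4×15.999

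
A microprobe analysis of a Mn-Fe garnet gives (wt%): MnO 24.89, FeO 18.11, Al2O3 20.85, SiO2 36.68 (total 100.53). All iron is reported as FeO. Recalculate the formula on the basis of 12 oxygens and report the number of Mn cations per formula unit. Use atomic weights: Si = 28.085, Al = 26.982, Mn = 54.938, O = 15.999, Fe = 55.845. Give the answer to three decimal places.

MnO: 24.89/70.937 = 0.35087 mol → 0.35087 mol Mn, 0.35087 mol O.
FeO: 18.11/71.844 = 0.25207 mol → 0.25207 mol Fe, 0.25207 mol O.
Al2O3: 20.85/101.961 = 0.20449 mol → 0.40898 mol Al, 0.61347 mol O.
SiO2: 36.68/60.083 = 0.61049 mol → 0.61049 mol Si, 1.22098 mol O.
Total oxygen = 2.43739 mol. Normalization factor = 12/2.43739 = 4.92330.
Mn per 12 O = 0.35087 × 4.92330 = 1.727.

1.727 Mn apfu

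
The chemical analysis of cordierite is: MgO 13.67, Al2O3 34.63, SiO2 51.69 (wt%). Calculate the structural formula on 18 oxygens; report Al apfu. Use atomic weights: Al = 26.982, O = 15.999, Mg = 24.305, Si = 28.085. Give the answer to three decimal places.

MgO: 13.67/40.304 = 0.33917 mol → 0.33917 mol Mg, 0.33917 mol O.
Al2O3: 34.63/101.961 = 0.33964 mol → 0.67928 mol Al, 1.01892 mol O.
SiO2: 51.69/60.083 = 0.86031 mol → 0.86031 mol Si, 1.72062 mol O.
Total oxygen = 3.07871 mol. Normalization factor = 18/3.07871 = 5.84660.
Al per 18 O = 0.67928 × 5.84660 = 3.971.

3.971 Al apfu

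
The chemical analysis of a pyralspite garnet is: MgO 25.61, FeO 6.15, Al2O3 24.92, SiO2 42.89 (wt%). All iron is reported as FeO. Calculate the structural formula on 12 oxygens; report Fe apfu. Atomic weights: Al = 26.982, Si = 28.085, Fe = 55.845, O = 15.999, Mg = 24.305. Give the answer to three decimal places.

MgO (M=40.304): mol = 0.63542; Mg = 0.63542, O = 0.63542.
FeO (M=71.844): mol = 0.08560; Fe = 0.08560, O = 0.08560.
Al2O3 (M=101.961): mol = 0.24441; Al = 0.48882, O = 0.73323.
SiO2 (M=60.083): mol = 0.71385; Si = 0.71385, O = 1.42770.
ΣO = 2.88195; factor = 12/ΣO = 4.16385.
Fe apfu = 0.08560 × 4.16385 = 0.356.

0.356 Fe apfu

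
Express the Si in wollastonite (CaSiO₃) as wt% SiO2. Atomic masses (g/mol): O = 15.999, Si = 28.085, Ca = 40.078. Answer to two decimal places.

51.72 wt%

M(CaSiO₃) = 116.160 g/mol; M(SiO2) = 60.083 g/mol.
Moles SiO2 per formula unit = 1 Si ÷ 1 = 1.0000.
SiO2 fraction = (1.0000 × 60.083) / 116.160 = 60.083/116.160 = 0.5172.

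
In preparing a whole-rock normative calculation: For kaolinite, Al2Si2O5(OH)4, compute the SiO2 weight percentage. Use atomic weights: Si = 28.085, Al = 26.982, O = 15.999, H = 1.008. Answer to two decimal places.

Molar mass of Al2Si2O5(OH)4 = 2*26.982 + 2*28.085 + 9*15.999 + 4*1.008 = 258.157 g/mol.
Each formula unit contains 2 Si, equivalent to 2/1 = 2.0000 mol SiO2.
M(SiO2) = 1×28.085 + 2×15.999 = 60.083 g/mol.
Mass of SiO2 per formula unit = 2.0000 × 60.083 = 120.166 g.
SiO2 wt% = 120.166 / 258.157 × 100 = 46.55%.

46.55 wt%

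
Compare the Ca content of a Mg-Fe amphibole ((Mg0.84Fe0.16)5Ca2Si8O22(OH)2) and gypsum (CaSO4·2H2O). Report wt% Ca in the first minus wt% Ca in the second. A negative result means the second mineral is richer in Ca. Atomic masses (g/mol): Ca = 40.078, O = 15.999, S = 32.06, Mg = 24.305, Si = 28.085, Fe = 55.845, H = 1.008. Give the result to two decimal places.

First mineral: 80.156 g Ca in 837.585 g formula = 9.57 wt% Ca.
Second mineral: 40.078 g Ca in 172.164 g formula = 23.28 wt% Ca.
9.57% − 23.28% gives a difference of -13.71 percentage points.

-13.71 percentage points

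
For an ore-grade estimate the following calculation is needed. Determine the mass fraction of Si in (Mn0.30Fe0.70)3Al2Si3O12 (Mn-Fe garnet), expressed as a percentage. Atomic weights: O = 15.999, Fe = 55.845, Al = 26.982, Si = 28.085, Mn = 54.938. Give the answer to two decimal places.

16.96 wt%

Molar mass of (Mn0.30Fe0.70)3Al2Si3O12: 0.90*54.938 + 2.10*55.845 + 2*26.982 + 3*28.085 + 12*15.999 = 496.926 g/mol.
Mass of Si per formula unit: 3 × 28.085 = 84.255 g.
Weight fraction Si = 84.255 / 496.926 = 0.1696.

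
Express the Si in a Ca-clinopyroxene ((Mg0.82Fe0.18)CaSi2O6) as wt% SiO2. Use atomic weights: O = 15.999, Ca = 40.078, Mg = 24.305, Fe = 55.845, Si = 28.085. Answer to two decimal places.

M((Mg0.82Fe0.18)CaSi2O6) = 222.224 g/mol; M(SiO2) = 60.083 g/mol.
Moles SiO2 per formula unit = 2 Si ÷ 1 = 2.0000.
SiO2 fraction = (2.0000 × 60.083) / 222.224 = 120.166/222.224 = 0.5407.

54.07 wt%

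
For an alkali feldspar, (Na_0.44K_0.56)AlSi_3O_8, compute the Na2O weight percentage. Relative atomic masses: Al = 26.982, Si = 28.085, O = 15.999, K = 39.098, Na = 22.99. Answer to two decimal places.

5.03 wt%

Formula mass = 271.239 g/mol.
0.44 Na → 0.2200 mol Na2O per formula unit; M(Na2O) = 61.979, so Na2O mass = 13.635 g.
13.635/271.239 × 100 = 5.03 wt%.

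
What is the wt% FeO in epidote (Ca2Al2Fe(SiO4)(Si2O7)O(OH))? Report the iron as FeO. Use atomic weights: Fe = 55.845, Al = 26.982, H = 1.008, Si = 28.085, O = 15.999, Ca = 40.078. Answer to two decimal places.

Molar mass of Ca2Al2Fe(SiO4)(Si2O7)O(OH) = 2×40.078 + 2×26.982 + 1×55.845 + 3×28.085 + 13×15.999 + 1×1.008 = 483.215 g/mol.
Each formula unit contains 1 Fe, equivalent to 1/1 = 1.0000 mol FeO.
M(FeO) = 1×55.845 + 1×15.999 = 71.844 g/mol.
Mass of FeO per formula unit = 1.0000 × 71.844 = 71.844 g.
FeO wt% = 71.844 / 483.215 × 100 = 14.87%.

14.87 wt%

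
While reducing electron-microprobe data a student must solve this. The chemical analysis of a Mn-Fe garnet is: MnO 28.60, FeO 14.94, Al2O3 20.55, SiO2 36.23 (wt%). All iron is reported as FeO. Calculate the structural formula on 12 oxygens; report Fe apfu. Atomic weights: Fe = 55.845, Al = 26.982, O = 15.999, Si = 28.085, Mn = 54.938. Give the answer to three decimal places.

1.030 Fe apfu

28.60 wt% MnO ÷ 70.937 g/mol = 0.40317 mol, giving 0.40317 Mn and 0.40317 O.
14.94 wt% FeO ÷ 71.844 g/mol = 0.20795 mol, giving 0.20795 Fe and 0.20795 O.
20.55 wt% Al2O3 ÷ 101.961 g/mol = 0.20155 mol, giving 0.40310 Al and 0.60465 O.
36.23 wt% SiO2 ÷ 60.083 g/mol = 0.60300 mol, giving 0.60300 Si and 1.20600 O.
Oxygen sums to 2.42177; scaling by 12/2.42177 = 4.95505 puts the formula on 12 O.
Fe: 0.20795 × 4.95505 = 1.030 atoms per formula unit.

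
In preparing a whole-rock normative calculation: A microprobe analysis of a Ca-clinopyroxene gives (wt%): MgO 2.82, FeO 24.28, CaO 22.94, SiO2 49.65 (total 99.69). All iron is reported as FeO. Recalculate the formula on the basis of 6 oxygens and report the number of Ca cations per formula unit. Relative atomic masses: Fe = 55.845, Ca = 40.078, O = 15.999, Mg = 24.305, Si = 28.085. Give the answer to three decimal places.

MgO (M=40.304): mol = 0.06997; Mg = 0.06997, O = 0.06997.
FeO (M=71.844): mol = 0.33795; Fe = 0.33795, O = 0.33795.
CaO (M=56.077): mol = 0.40908; Ca = 0.40908, O = 0.40908.
SiO2 (M=60.083): mol = 0.82636; Si = 0.82636, O = 1.65272.
ΣO = 2.46972; factor = 6/ΣO = 2.42943.
Ca apfu = 0.40908 × 2.42943 = 0.994.

0.994 Ca apfu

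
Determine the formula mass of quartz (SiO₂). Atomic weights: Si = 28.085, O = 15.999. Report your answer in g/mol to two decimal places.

60.08 g/mol

The formula mass is the sum 1(28.085) + 2(15.999).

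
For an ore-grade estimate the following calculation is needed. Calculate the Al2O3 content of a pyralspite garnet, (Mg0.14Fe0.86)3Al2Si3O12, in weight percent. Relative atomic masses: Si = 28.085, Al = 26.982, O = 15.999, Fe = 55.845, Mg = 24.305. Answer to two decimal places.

M((Mg0.14Fe0.86)3Al2Si3O12) = 484.495 g/mol; M(Al2O3) = 101.961 g/mol.
Moles Al2O3 per formula unit = 2 Al ÷ 2 = 1.0000.
Al2O3 fraction = (1.0000 × 101.961) / 484.495 = 101.961/484.495 = 0.2104.

21.04 wt%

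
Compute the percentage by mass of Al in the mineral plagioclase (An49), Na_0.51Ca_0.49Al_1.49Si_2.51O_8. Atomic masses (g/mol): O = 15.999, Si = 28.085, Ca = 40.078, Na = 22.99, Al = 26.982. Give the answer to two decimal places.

14.89 weight percent

Molar mass of Na_0.51Ca_0.49Al_1.49Si_2.51O_8: 0.51*22.99 + 0.49*40.078 + 1.49*26.982 + 2.51*28.085 + 8*15.999 = 270.052 g/mol.
Mass of Al per formula unit: 1.49 × 26.982 = 40.203 g.
Weight fraction Al = 40.203 / 270.052 = 0.1489.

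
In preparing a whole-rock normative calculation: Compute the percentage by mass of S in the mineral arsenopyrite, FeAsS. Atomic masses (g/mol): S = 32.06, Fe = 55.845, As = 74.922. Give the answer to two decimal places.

19.69 wt%

Formula mass = 1·55.845 + 1·74.922 + 1·32.06 = 162.827 g/mol, of which 32.060 g is S.
So S makes up 32.060/162.827 = 0.1969 of the mass, i.e. 19.69%.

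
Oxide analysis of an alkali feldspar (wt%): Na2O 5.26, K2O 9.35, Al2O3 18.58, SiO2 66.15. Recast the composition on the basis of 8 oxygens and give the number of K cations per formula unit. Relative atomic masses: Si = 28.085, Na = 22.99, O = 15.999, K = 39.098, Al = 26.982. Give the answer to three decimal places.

0.542 K apfu

Na2O (M=61.979): mol = 0.08487; Na = 0.16974, O = 0.08487.
K2O (M=94.195): mol = 0.09926; K = 0.19852, O = 0.09926.
Al2O3 (M=101.961): mol = 0.18223; Al = 0.36446, O = 0.54669.
SiO2 (M=60.083): mol = 1.10098; Si = 1.10098, O = 2.20196.
ΣO = 2.93278; factor = 8/ΣO = 2.72779.
K apfu = 0.19852 × 2.72779 = 0.542.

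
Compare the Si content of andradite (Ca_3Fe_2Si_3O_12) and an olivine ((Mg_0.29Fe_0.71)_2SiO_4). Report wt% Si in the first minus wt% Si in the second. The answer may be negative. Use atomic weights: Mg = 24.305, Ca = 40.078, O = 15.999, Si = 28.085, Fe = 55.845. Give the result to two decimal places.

Si in Ca_3Fe_2Si_3O_12: molar mass 508.167 g/mol; 3×28.085 = 84.255 g → 16.58 wt%.
Si in (Mg_0.29Fe_0.71)_2SiO_4: molar mass 185.478 g/mol; 1×28.085 = 28.085 g → 15.14 wt%.
Difference = 16.58 − 15.14 = 1.44 percentage points.

1.44 percentage points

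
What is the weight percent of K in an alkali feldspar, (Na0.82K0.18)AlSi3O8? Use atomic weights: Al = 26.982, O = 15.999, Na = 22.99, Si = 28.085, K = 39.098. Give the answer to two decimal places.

2.65 weight percent

Formula mass = 0.82·22.99 + 0.18·39.098 + 1·26.982 + 3·28.085 + 8·15.999 = 265.118 g/mol, of which 7.038 g is K.
So K makes up 7.038/265.118 = 0.0265 of the mass, i.e. 2.65%.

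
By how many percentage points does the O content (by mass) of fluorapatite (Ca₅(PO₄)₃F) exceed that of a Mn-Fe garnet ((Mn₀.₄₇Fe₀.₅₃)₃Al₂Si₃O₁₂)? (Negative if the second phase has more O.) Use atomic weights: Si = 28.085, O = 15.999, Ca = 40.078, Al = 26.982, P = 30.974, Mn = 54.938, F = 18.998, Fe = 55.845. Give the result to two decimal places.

-0.60 percentage points

M(Ca₅(PO₄)₃F) = 504.298 g/mol, so wt% O = 191.988/504.298 × 100 = 38.07%.
M((Mn₀.₄₇Fe₀.₅₃)₃Al₂Si₃O₁₂) = 496.463 g/mol, so wt% O = 191.988/496.463 × 100 = 38.67%.
38.07 − 38.67 = -0.60 pp.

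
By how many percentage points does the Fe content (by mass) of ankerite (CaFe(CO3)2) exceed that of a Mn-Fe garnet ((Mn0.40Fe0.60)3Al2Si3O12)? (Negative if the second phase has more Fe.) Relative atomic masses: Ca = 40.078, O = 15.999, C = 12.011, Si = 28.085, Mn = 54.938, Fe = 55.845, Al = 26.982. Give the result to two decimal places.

5.62 percentage points

Fe in CaFe(CO3)2: molar mass 215.939 g/mol; 1×55.845 = 55.845 g → 25.86 wt%.
Fe in (Mn0.40Fe0.60)3Al2Si3O12: molar mass 496.654 g/mol; 1.80×55.845 = 100.521 g → 20.24 wt%.
Difference = 25.86 − 20.24 = 5.62 percentage points.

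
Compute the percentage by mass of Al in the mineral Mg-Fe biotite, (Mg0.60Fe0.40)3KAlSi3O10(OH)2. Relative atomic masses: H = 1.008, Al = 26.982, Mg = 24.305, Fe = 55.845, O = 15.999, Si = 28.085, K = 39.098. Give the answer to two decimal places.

5.93 mass %

Formula mass = 1.80*24.305 + 1.20*55.845 + 1*39.098 + 1*26.982 + 3*28.085 + 12*15.999 + 2*1.008 = 455.102 g/mol, of which 26.982 g is Al.
So Al makes up 26.982/455.102 = 0.0593 of the mass, i.e. 5.93%.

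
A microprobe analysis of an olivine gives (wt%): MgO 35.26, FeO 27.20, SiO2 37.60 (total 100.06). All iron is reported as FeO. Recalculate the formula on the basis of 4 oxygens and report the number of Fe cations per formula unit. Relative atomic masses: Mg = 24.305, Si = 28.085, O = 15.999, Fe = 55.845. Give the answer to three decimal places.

MgO (M=40.304): mol = 0.87485; Mg = 0.87485, O = 0.87485.
FeO (M=71.844): mol = 0.37860; Fe = 0.37860, O = 0.37860.
SiO2 (M=60.083): mol = 0.62580; Si = 0.62580, O = 1.25160.
ΣO = 2.50505; factor = 4/ΣO = 1.59677.
Fe apfu = 0.37860 × 1.59677 = 0.605.

0.605 Fe apfu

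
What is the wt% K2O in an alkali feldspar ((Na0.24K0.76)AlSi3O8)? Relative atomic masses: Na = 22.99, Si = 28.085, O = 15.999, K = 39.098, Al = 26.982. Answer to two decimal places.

Formula mass = 274.461 g/mol.
0.76 K → 0.3800 mol K2O per formula unit; M(K2O) = 94.195, so K2O mass = 35.794 g.
35.794/274.461 × 100 = 13.04 wt%.

13.04 wt%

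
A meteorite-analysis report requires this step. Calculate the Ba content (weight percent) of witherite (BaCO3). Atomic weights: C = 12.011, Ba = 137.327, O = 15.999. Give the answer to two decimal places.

Molar mass of BaCO3: 1*137.327 + 1*12.011 + 3*15.999 = 197.335 g/mol.
Mass of Ba per formula unit: 1 × 137.327 = 137.327 g.
Weight fraction Ba = 137.327 / 197.335 = 0.6959.

69.59 weight percent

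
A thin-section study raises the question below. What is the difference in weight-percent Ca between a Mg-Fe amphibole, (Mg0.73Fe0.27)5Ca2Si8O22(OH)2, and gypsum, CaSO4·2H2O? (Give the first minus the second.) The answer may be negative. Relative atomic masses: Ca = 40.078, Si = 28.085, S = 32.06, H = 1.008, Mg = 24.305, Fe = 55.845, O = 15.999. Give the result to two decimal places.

Ca in (Mg0.73Fe0.27)5Ca2Si8O22(OH)2: molar mass 854.932 g/mol; 2×40.078 = 80.156 g → 9.38 wt%.
Ca in CaSO4·2H2O: molar mass 172.164 g/mol; 1×40.078 = 40.078 g → 23.28 wt%.
Difference = 9.38 − 23.28 = -13.90 percentage points.

-13.90 percentage points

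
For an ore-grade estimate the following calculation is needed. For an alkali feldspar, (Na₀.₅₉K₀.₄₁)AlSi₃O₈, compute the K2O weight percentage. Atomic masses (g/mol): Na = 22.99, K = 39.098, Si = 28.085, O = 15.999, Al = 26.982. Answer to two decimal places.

7.18 wt%

M((Na₀.₅₉K₀.₄₁)AlSi₃O₈) = 268.823 g/mol; M(K2O) = 94.195 g/mol.
Moles K2O per formula unit = 0.41 K ÷ 2 = 0.2050.
K2O fraction = (0.2050 × 94.195) / 268.823 = 19.310/268.823 = 0.0718.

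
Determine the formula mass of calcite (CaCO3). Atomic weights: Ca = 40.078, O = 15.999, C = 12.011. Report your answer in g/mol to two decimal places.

100.09 g/mol

Ca: 1 × 40.078 = 40.0780
C: 1 × 12.011 = 12.0110
O: 3 × 15.999 = 47.9970
Summing the contributions gives the formula mass.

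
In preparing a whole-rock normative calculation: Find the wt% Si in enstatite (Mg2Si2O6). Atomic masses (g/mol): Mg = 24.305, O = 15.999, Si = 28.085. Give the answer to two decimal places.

27.98 mass %

Formula mass = 2·24.305 + 2·28.085 + 6·15.999 = 200.774 g/mol, of which 56.170 g is Si.
So Si makes up 56.170/200.774 = 0.2798 of the mass, i.e. 27.98%.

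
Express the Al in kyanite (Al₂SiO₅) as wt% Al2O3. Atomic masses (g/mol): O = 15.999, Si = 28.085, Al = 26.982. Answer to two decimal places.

Molar mass of Al₂SiO₅ = 2×26.982 + 1×28.085 + 5×15.999 = 162.044 g/mol.
Each formula unit contains 2 Al, equivalent to 2/2 = 1.0000 mol Al2O3.
M(Al2O3) = 2×26.982 + 3×15.999 = 101.961 g/mol.
Mass of Al2O3 per formula unit = 1.0000 × 101.961 = 101.961 g.
Al2O3 wt% = 101.961 / 162.044 × 100 = 62.92%.

62.92 wt%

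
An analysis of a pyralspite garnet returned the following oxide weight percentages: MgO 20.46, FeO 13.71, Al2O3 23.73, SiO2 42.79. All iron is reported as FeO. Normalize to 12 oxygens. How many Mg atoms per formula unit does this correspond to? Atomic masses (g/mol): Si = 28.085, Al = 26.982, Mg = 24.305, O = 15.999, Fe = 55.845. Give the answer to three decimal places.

MgO (M=40.304): mol = 0.50764; Mg = 0.50764, O = 0.50764.
FeO (M=71.844): mol = 0.19083; Fe = 0.19083, O = 0.19083.
Al2O3 (M=101.961): mol = 0.23274; Al = 0.46548, O = 0.69822.
SiO2 (M=60.083): mol = 0.71218; Si = 0.71218, O = 1.42436.
ΣO = 2.82105; factor = 12/ΣO = 4.25374.
Mg apfu = 0.50764 × 4.25374 = 2.159.

2.159 Mg apfu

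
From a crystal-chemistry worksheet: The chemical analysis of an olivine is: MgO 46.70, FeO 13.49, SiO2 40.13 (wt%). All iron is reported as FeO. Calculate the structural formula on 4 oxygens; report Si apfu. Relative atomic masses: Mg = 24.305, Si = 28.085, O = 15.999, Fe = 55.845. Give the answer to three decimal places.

0.996 Si apfu

MgO: 46.70/40.304 = 1.15869 mol → 1.15869 mol Mg, 1.15869 mol O.
FeO: 13.49/71.844 = 0.18777 mol → 0.18777 mol Fe, 0.18777 mol O.
SiO2: 40.13/60.083 = 0.66791 mol → 0.66791 mol Si, 1.33582 mol O.
Total oxygen = 2.68228 mol. Normalization factor = 4/2.68228 = 1.49127.
Si per 4 O = 0.66791 × 1.49127 = 0.996.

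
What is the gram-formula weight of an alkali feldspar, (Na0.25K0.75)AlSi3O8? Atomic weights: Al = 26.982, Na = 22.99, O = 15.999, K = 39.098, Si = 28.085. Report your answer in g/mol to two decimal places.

274.30 g/mol

The formula mass is the sum 0.25·22.99 + 0.75·39.098 + 1·26.982 + 3·28.085 + 8·15.999.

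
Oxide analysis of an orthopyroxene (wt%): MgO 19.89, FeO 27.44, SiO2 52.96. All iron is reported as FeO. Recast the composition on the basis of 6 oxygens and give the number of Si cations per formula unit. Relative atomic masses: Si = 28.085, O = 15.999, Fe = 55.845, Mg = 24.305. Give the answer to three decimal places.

2.005 Si apfu

19.89 wt% MgO ÷ 40.304 g/mol = 0.49350 mol, giving 0.49350 Mg and 0.49350 O.
27.44 wt% FeO ÷ 71.844 g/mol = 0.38194 mol, giving 0.38194 Fe and 0.38194 O.
52.96 wt% SiO2 ÷ 60.083 g/mol = 0.88145 mol, giving 0.88145 Si and 1.76290 O.
Oxygen sums to 2.63834; scaling by 6/2.63834 = 2.27416 puts the formula on 6 O.
Si: 0.88145 × 2.27416 = 2.005 atoms per formula unit.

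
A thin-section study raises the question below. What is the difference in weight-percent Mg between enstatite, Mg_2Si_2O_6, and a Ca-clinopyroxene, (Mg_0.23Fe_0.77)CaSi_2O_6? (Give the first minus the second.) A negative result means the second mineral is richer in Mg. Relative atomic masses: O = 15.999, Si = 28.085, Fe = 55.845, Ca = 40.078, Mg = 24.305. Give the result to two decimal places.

21.89 percentage points

Mg in Mg_2Si_2O_6: molar mass 200.774 g/mol; 2×24.305 = 48.610 g → 24.21 wt%.
Mg in (Mg_0.23Fe_0.77)CaSi_2O_6: molar mass 240.833 g/mol; 0.23×24.305 = 5.590 g → 2.32 wt%.
Difference = 24.21 − 2.32 = 21.89 percentage points.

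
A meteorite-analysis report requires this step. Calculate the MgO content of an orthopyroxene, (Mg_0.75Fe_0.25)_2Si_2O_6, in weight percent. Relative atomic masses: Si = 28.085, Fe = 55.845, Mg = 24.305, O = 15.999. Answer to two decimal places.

Molar mass of (Mg_0.75Fe_0.25)_2Si_2O_6 = 1.50·24.305 + 0.50·55.845 + 2·28.085 + 6·15.999 = 216.544 g/mol.
Each formula unit contains 1.50 Mg, equivalent to 1.50/1 = 1.5000 mol MgO.
M(MgO) = 1×24.305 + 1×15.999 = 40.304 g/mol.
Mass of MgO per formula unit = 1.5000 × 40.304 = 60.456 g.
MgO wt% = 60.456 / 216.544 × 100 = 27.92%.

27.92 wt%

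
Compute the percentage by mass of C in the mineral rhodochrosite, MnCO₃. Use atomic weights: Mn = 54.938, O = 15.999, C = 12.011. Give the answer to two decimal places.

Formula mass = 1*54.938 + 1*12.011 + 3*15.999 = 114.946 g/mol, of which 12.011 g is C.
So C makes up 12.011/114.946 = 0.1045 of the mass, i.e. 10.45%.

10.45 weight percent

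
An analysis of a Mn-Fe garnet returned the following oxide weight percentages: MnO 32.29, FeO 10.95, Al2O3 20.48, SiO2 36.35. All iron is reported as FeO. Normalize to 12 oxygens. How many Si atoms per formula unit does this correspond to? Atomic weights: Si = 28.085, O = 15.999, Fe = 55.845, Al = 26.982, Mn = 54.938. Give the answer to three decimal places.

32.29 wt% MnO ÷ 70.937 g/mol = 0.45519 mol, giving 0.45519 Mn and 0.45519 O.
10.95 wt% FeO ÷ 71.844 g/mol = 0.15241 mol, giving 0.15241 Fe and 0.15241 O.
20.48 wt% Al2O3 ÷ 101.961 g/mol = 0.20086 mol, giving 0.40172 Al and 0.60258 O.
36.35 wt% SiO2 ÷ 60.083 g/mol = 0.60500 mol, giving 0.60500 Si and 1.21000 O.
Oxygen sums to 2.42018; scaling by 12/2.42018 = 4.95831 puts the formula on 12 O.
Si: 0.60500 × 4.95831 = 3.000 atoms per formula unit.

3.000 Si apfu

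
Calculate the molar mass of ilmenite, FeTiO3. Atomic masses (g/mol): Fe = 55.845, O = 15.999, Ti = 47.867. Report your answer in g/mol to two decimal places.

151.71 g/mol

M = 1*55.845 + 1*47.867 + 3*15.999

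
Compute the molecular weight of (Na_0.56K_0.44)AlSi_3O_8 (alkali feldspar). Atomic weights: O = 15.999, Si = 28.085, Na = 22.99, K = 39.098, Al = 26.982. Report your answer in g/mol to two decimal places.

269.31 g/mol

M = 0.56*22.99 + 0.44*39.098 + 1*26.982 + 3*28.085 + 8*15.999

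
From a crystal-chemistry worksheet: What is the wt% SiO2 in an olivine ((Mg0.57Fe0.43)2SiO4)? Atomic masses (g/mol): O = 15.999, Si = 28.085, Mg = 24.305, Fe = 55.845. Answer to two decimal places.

Formula mass = 167.815 g/mol.
1 Si → 1.0000 mol SiO2 per formula unit; M(SiO2) = 60.083, so SiO2 mass = 60.083 g.
60.083/167.815 × 100 = 35.80 wt%.

35.80 wt%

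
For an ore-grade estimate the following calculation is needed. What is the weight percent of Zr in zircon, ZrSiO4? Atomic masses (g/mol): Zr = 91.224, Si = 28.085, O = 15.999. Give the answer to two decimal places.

49.77 wt%

M(ZrSiO4) = 183.305 g/mol.
Zr contributes 1 × 91.224 = 91.224 g per mole.
91.224/183.305 = 0.4977 → 49.77%.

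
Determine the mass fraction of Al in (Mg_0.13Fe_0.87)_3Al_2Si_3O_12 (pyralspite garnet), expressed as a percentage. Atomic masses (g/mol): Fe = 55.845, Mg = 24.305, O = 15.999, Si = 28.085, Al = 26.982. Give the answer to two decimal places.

Molar mass of (Mg_0.13Fe_0.87)_3Al_2Si_3O_12: 0.39·24.305 + 2.61·55.845 + 2·26.982 + 3·28.085 + 12·15.999 = 485.441 g/mol.
Mass of Al per formula unit: 2 × 26.982 = 53.964 g.
Weight fraction Al = 53.964 / 485.441 = 0.1112.

11.12 wt%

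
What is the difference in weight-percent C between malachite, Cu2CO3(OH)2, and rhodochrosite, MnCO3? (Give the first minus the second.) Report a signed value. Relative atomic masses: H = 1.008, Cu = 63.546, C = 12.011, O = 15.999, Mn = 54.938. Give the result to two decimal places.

-5.02 percentage points

First mineral: 12.011 g C in 221.114 g formula = 5.43 wt% C.
Second mineral: 12.011 g C in 114.946 g formula = 10.45 wt% C.
5.43% − 10.45% gives a difference of -5.02 percentage points.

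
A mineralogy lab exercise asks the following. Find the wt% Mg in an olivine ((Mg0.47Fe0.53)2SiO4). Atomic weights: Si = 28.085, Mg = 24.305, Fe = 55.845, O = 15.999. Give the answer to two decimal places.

13.12 mass %

M((Mg0.47Fe0.53)2SiO4) = 174.123 g/mol.
Mg contributes 0.94 × 24.305 = 22.847 g per mole.
22.847/174.123 = 0.1312 → 13.12%.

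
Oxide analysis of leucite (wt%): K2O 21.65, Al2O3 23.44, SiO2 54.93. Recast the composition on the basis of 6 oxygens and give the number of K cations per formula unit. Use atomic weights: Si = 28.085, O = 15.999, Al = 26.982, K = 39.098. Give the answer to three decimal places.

1.004 K apfu

21.65 wt% K2O ÷ 94.195 g/mol = 0.22984 mol, giving 0.45968 K and 0.22984 O.
23.44 wt% Al2O3 ÷ 101.961 g/mol = 0.22989 mol, giving 0.45978 Al and 0.68967 O.
54.93 wt% SiO2 ÷ 60.083 g/mol = 0.91424 mol, giving 0.91424 Si and 1.82848 O.
Oxygen sums to 2.74799; scaling by 6/2.74799 = 2.18341 puts the formula on 6 O.
K: 0.45968 × 2.18341 = 1.004 atoms per formula unit.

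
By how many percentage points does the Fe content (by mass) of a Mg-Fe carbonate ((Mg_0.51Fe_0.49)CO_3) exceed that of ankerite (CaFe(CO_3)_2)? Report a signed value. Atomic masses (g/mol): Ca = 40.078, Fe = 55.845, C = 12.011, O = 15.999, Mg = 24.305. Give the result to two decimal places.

1.57 percentage points

M((Mg_0.51Fe_0.49)CO_3) = 99.768 g/mol, so wt% Fe = 27.364/99.768 × 100 = 27.43%.
M(CaFe(CO_3)_2) = 215.939 g/mol, so wt% Fe = 55.845/215.939 × 100 = 25.86%.
27.43 − 25.86 = 1.57 pp.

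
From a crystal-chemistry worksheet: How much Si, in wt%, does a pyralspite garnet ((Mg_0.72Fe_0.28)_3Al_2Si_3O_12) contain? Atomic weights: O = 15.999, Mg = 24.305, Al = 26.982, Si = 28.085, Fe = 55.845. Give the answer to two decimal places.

19.61 wt%

Molar mass of (Mg_0.72Fe_0.28)_3Al_2Si_3O_12: 2.16*24.305 + 0.84*55.845 + 2*26.982 + 3*28.085 + 12*15.999 = 429.616 g/mol.
Mass of Si per formula unit: 3 × 28.085 = 84.255 g.
Weight fraction Si = 84.255 / 429.616 = 0.1961.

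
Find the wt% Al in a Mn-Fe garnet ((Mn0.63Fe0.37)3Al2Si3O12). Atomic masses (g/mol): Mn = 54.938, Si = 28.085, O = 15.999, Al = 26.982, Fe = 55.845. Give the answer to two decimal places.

10.88 weight percent

M((Mn0.63Fe0.37)3Al2Si3O12) = 496.028 g/mol.
Al contributes 2 × 26.982 = 53.964 g per mole.
53.964/496.028 = 0.1088 → 10.88%.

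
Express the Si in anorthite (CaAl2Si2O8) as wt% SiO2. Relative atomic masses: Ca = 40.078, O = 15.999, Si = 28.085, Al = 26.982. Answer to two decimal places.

43.19 wt%

Molar mass of CaAl2Si2O8 = 1·40.078 + 2·26.982 + 2·28.085 + 8·15.999 = 278.204 g/mol.
Each formula unit contains 2 Si, equivalent to 2/1 = 2.0000 mol SiO2.
M(SiO2) = 1×28.085 + 2×15.999 = 60.083 g/mol.
Mass of SiO2 per formula unit = 2.0000 × 60.083 = 120.166 g.
SiO2 wt% = 120.166 / 278.204 × 100 = 43.19%.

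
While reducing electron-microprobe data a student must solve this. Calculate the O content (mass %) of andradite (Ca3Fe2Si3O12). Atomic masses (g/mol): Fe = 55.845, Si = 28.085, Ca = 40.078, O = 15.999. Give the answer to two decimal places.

M(Ca3Fe2Si3O12) = 508.167 g/mol.
O contributes 12 × 15.999 = 191.988 g per mole.
191.988/508.167 = 0.3778 → 37.78%.

37.78 mass %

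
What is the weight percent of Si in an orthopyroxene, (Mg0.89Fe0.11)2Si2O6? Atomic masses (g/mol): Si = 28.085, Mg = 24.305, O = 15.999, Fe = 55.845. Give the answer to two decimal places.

M((Mg0.89Fe0.11)2Si2O6) = 207.713 g/mol.
Si contributes 2 × 28.085 = 56.170 g per mole.
56.170/207.713 = 0.2704 → 27.04%.

27.04 weight percent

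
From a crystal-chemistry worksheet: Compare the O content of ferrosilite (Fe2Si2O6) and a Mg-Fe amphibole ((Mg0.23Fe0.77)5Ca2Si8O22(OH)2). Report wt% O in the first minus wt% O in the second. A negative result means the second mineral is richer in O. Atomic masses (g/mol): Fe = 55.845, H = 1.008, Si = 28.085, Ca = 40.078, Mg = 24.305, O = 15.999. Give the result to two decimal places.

M(Fe2Si2O6) = 263.854 g/mol, so wt% O = 95.994/263.854 × 100 = 36.38%.
M((Mg0.23Fe0.77)5Ca2Si8O22(OH)2) = 933.782 g/mol, so wt% O = 383.976/933.782 × 100 = 41.12%.
36.38 − 41.12 = -4.74 pp.

-4.74 percentage points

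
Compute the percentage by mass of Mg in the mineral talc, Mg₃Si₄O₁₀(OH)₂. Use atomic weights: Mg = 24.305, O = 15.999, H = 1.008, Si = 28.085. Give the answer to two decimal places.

M(Mg₃Si₄O₁₀(OH)₂) = 379.259 g/mol.
Mg contributes 3 × 24.305 = 72.915 g per mole.
72.915/379.259 = 0.1923 → 19.23%.

19.23 wt%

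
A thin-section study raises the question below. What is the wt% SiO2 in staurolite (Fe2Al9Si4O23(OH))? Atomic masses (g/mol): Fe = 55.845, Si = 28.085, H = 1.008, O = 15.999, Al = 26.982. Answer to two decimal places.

28.21 wt%

Formula mass = 851.852 g/mol.
4 Si → 4.0000 mol SiO2 per formula unit; M(SiO2) = 60.083, so SiO2 mass = 240.332 g.
240.332/851.852 × 100 = 28.21 wt%.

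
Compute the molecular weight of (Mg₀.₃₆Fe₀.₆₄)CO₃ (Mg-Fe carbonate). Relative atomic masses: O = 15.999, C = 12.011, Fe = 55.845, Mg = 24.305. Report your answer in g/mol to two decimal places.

The formula mass is the sum 0.36×24.305 + 0.64×55.845 + 1×12.011 + 3×15.999.

104.50 g/mol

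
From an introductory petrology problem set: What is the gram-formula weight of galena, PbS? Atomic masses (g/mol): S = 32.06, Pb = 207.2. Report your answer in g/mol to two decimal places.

Pb: 1 × 207.2 = 207.2000
S: 1 × 32.06 = 32.0600
Summing the contributions gives the formula mass.

239.26 g/mol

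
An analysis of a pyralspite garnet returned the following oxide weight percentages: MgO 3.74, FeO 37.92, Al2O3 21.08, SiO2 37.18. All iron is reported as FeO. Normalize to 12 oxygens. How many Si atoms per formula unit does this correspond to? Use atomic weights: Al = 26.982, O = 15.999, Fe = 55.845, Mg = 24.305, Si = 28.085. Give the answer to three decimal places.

3.74 wt% MgO ÷ 40.304 g/mol = 0.09279 mol, giving 0.09279 Mg and 0.09279 O.
37.92 wt% FeO ÷ 71.844 g/mol = 0.52781 mol, giving 0.52781 Fe and 0.52781 O.
21.08 wt% Al2O3 ÷ 101.961 g/mol = 0.20675 mol, giving 0.41350 Al and 0.62025 O.
37.18 wt% SiO2 ÷ 60.083 g/mol = 0.61881 mol, giving 0.61881 Si and 1.23762 O.
Oxygen sums to 2.47847; scaling by 12/2.47847 = 4.84170 puts the formula on 12 O.
Si: 0.61881 × 4.84170 = 2.996 atoms per formula unit.

2.996 Si apfu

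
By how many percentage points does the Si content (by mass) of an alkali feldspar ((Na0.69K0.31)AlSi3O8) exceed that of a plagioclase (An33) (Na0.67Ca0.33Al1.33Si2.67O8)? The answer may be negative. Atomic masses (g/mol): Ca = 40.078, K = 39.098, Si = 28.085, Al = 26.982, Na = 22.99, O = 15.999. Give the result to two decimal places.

Si in (Na0.69K0.31)AlSi3O8: molar mass 267.212 g/mol; 3×28.085 = 84.255 g → 31.53 wt%.
Si in Na0.67Ca0.33Al1.33Si2.67O8: molar mass 267.494 g/mol; 2.67×28.085 = 74.987 g → 28.03 wt%.
Difference = 31.53 − 28.03 = 3.50 percentage points.

3.50 percentage points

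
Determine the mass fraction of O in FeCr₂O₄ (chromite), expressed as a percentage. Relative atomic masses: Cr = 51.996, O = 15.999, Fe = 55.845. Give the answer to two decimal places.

Formula mass = 1×55.845 + 2×51.996 + 4×15.999 = 223.833 g/mol, of which 63.996 g is O.
So O makes up 63.996/223.833 = 0.2859 of the mass, i.e. 28.59%.

28.59 weight percent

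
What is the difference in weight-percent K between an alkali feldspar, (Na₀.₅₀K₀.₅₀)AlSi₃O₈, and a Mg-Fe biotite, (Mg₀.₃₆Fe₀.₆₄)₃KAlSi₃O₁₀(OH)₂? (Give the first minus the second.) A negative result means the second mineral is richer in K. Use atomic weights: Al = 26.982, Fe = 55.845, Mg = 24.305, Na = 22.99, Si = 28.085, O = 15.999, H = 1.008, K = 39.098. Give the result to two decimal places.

-0.95 percentage points

K in (Na₀.₅₀K₀.₅₀)AlSi₃O₈: molar mass 270.273 g/mol; 0.50×39.098 = 19.549 g → 7.23 wt%.
K in (Mg₀.₃₆Fe₀.₆₄)₃KAlSi₃O₁₀(OH)₂: molar mass 477.811 g/mol; 1×39.098 = 39.098 g → 8.18 wt%.
Difference = 7.23 − 8.18 = -0.95 percentage points.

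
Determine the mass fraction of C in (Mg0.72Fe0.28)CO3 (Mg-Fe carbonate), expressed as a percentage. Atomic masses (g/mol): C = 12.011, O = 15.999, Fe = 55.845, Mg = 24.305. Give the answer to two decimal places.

12.90 mass %

M((Mg0.72Fe0.28)CO3) = 93.144 g/mol.
C contributes 1 × 12.011 = 12.011 g per mole.
12.011/93.144 = 0.1290 → 12.90%.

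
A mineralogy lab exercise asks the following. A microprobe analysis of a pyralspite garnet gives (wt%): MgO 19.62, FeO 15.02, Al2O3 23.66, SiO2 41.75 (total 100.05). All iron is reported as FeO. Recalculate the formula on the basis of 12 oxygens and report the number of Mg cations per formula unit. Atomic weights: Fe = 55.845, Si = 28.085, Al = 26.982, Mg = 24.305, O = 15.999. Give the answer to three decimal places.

2.100 Mg apfu

MgO (M=40.304): mol = 0.48680; Mg = 0.48680, O = 0.48680.
FeO (M=71.844): mol = 0.20906; Fe = 0.20906, O = 0.20906.
Al2O3 (M=101.961): mol = 0.23205; Al = 0.46410, O = 0.69615.
SiO2 (M=60.083): mol = 0.69487; Si = 0.69487, O = 1.38974.
ΣO = 2.78175; factor = 12/ΣO = 4.31383.
Mg apfu = 0.48680 × 4.31383 = 2.100.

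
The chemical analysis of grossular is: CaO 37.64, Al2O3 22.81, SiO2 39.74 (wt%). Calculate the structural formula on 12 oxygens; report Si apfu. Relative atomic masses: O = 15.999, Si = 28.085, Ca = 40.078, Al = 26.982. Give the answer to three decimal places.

37.64 wt% CaO ÷ 56.077 g/mol = 0.67122 mol, giving 0.67122 Ca and 0.67122 O.
22.81 wt% Al2O3 ÷ 101.961 g/mol = 0.22371 mol, giving 0.44742 Al and 0.67113 O.
39.74 wt% SiO2 ÷ 60.083 g/mol = 0.66142 mol, giving 0.66142 Si and 1.32284 O.
Oxygen sums to 2.66519; scaling by 12/2.66519 = 4.50249 puts the formula on 12 O.
Si: 0.66142 × 4.50249 = 2.978 atoms per formula unit.

2.978 Si apfu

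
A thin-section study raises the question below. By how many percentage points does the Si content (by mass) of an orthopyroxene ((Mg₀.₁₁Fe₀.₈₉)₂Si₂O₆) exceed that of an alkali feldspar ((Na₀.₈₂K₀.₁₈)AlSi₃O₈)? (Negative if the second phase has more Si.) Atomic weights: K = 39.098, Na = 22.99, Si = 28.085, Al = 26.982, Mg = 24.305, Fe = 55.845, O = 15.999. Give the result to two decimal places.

M((Mg₀.₁₁Fe₀.₈₉)₂Si₂O₆) = 256.915 g/mol, so wt% Si = 56.170/256.915 × 100 = 21.86%.
M((Na₀.₈₂K₀.₁₈)AlSi₃O₈) = 265.118 g/mol, so wt% Si = 84.255/265.118 × 100 = 31.78%.
21.86 − 31.78 = -9.92 pp.

-9.92 percentage points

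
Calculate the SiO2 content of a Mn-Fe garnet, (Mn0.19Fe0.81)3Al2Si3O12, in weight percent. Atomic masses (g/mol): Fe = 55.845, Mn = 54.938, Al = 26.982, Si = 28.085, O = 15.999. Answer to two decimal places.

36.25 wt%

Formula mass = 497.225 g/mol.
3 Si → 3.0000 mol SiO2 per formula unit; M(SiO2) = 60.083, so SiO2 mass = 180.249 g.
180.249/497.225 × 100 = 36.25 wt%.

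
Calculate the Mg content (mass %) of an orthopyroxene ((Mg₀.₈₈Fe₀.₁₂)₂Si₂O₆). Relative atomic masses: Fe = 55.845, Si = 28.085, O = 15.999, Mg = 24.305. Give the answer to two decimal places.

20.53 mass %

Molar mass of (Mg₀.₈₈Fe₀.₁₂)₂Si₂O₆: 1.76·24.305 + 0.24·55.845 + 2·28.085 + 6·15.999 = 208.344 g/mol.
Mass of Mg per formula unit: 1.76 × 24.305 = 42.777 g.
Weight fraction Mg = 42.777 / 208.344 = 0.2053.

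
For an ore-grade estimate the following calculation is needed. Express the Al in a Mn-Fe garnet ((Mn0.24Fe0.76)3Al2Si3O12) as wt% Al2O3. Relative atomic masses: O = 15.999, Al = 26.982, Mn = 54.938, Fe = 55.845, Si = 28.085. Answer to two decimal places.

Formula mass = 497.089 g/mol.
2 Al → 1.0000 mol Al2O3 per formula unit; M(Al2O3) = 101.961, so Al2O3 mass = 101.961 g.
101.961/497.089 × 100 = 20.51 wt%.

20.51 wt%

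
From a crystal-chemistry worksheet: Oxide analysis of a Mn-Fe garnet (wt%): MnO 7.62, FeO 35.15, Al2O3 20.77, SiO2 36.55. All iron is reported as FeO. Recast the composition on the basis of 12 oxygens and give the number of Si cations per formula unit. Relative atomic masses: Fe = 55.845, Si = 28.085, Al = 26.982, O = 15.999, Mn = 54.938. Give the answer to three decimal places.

MnO (M=70.937): mol = 0.10742; Mn = 0.10742, O = 0.10742.
FeO (M=71.844): mol = 0.48925; Fe = 0.48925, O = 0.48925.
Al2O3 (M=101.961): mol = 0.20371; Al = 0.40742, O = 0.61113.
SiO2 (M=60.083): mol = 0.60833; Si = 0.60833, O = 1.21666.
ΣO = 2.42446; factor = 12/ΣO = 4.94956.
Si apfu = 0.60833 × 4.94956 = 3.011.

3.011 Si apfu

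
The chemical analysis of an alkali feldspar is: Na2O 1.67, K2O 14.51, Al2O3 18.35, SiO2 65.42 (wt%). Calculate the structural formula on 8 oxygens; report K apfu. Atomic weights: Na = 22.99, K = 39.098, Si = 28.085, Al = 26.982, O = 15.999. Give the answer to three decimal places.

0.850 K apfu

Na2O: 1.67/61.979 = 0.02694 mol → 0.05388 mol Na, 0.02694 mol O.
K2O: 14.51/94.195 = 0.15404 mol → 0.30808 mol K, 0.15404 mol O.
Al2O3: 18.35/101.961 = 0.17997 mol → 0.35994 mol Al, 0.53991 mol O.
SiO2: 65.42/60.083 = 1.08883 mol → 1.08883 mol Si, 2.17766 mol O.
Total oxygen = 2.89855 mol. Normalization factor = 8/2.89855 = 2.76000.
K per 8 O = 0.30808 × 2.76000 = 0.850.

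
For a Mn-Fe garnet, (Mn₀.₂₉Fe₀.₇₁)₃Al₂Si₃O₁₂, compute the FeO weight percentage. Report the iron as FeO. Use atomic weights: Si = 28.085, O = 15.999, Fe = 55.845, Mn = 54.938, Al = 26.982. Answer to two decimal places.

Molar mass of (Mn₀.₂₉Fe₀.₇₁)₃Al₂Si₃O₁₂ = 0.87*54.938 + 2.13*55.845 + 2*26.982 + 3*28.085 + 12*15.999 = 496.953 g/mol.
Each formula unit contains 2.13 Fe, equivalent to 2.13/1 = 2.1300 mol FeO.
M(FeO) = 1×55.845 + 1×15.999 = 71.844 g/mol.
Mass of FeO per formula unit = 2.1300 × 71.844 = 153.028 g.
FeO wt% = 153.028 / 496.953 × 100 = 30.79%.

30.79 wt%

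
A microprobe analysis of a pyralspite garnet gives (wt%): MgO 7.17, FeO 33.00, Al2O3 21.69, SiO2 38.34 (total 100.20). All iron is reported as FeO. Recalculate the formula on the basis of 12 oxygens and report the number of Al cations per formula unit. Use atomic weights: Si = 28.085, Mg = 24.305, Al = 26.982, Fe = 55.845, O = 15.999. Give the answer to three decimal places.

7.17 wt% MgO ÷ 40.304 g/mol = 0.17790 mol, giving 0.17790 Mg and 0.17790 O.
33.00 wt% FeO ÷ 71.844 g/mol = 0.45933 mol, giving 0.45933 Fe and 0.45933 O.
21.69 wt% Al2O3 ÷ 101.961 g/mol = 0.21273 mol, giving 0.42546 Al and 0.63819 O.
38.34 wt% SiO2 ÷ 60.083 g/mol = 0.63812 mol, giving 0.63812 Si and 1.27624 O.
Oxygen sums to 2.55166; scaling by 12/2.55166 = 4.70282 puts the formula on 12 O.
Al: 0.42546 × 4.70282 = 2.001 atoms per formula unit.

2.001 Al apfu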